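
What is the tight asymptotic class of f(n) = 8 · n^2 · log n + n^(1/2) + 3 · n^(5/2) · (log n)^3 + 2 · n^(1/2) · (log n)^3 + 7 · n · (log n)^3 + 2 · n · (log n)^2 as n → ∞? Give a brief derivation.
f(n) ∈ Θ(n^(5/2) · (log n)^3)

Compare the terms by growth order. For large n, n^a · (log n)^b dominates n^a' · (log n)^b' iff a > a', or (a = a' and b > b'). Ranking the 6 terms shows the dominant one is 3 · n^(5/2) · (log n)^3. Hence f(n) ∈ Θ(n^(5/2) · (log n)^3).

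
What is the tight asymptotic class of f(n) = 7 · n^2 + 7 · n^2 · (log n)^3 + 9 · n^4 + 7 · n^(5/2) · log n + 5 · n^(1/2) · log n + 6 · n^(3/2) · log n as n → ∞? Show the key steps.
f(n) ∈ Θ(n^4)

Compare the terms by growth order. For large n, n^a · (log n)^b dominates n^a' · (log n)^b' iff a > a', or (a = a' and b > b'). Ranking the 6 terms shows the dominant one is 9 · n^4. Hence f(n) ∈ Θ(n^4).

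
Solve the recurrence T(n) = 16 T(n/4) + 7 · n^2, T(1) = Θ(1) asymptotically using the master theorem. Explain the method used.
T(n) = Θ(n^2 log n)

log_4 16 = 2, and f(n) = 7 · n^2 = Θ(n^(log_4 16)). This is Case 2 of the master theorem: T(n) = Θ(f(n) · log n) = Θ(n^2 log n).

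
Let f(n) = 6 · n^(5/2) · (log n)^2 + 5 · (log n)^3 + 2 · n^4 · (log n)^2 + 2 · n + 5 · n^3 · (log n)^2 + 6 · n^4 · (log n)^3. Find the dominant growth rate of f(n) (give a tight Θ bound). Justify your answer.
f(n) ∈ Θ(n^4 · (log n)^3)

Compare the terms by growth order. For large n, n^a · (log n)^b dominates n^a' · (log n)^b' iff a > a', or (a = a' and b > b'). Ranking the 6 terms shows the dominant one is 6 · n^4 · (log n)^3. Hence f(n) ∈ Θ(n^4 · (log n)^3).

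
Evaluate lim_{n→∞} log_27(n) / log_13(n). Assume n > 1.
lim = ln(13) / ln(27) = log_27(13)

Change of base: log_27(n) = ln n / ln 27 and log_13(n) = ln n / ln 13. The ratio is (ln n / ln 27) · (ln 13 / ln n) = ln 13 / ln 27, a constant independent of n. So the limit is ln 13 / ln 27 = log_27(13).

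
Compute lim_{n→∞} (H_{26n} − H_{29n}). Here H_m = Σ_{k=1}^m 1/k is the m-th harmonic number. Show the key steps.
lim = ln(26/29)

Euler-Maclaurin gives H_m = ln m + γ + 1/(2m) + O(1/m^2). The γ and O(1/m) terms cancel in the difference:
  H_{26n} − H_{29n} = ln(26n) − ln(29n) + O(1/n) = ln(26/29) + O(1/n).
Hence the limit is ln(26/29).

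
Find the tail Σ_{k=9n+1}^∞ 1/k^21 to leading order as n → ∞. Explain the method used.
Σ_{k>9n} 1/k^21 ~ 1/(20 · (9n)^20)

Compare to the integral: ∫_{9n}^∞ x^(−21) dx = [−x^(−20)/20]_{9n}^∞ = 1/((21−1)·(9n)^20). Euler-Maclaurin then gives
  Σ_{k>9n} 1/k^21 = ∫_{9n}^∞ dx/x^21 − 1/(2·(9n)^21) + O(1/(9n)^22).
(Equivalently this is ζ(21) − Σ_{k≤9n} 1/k^21.)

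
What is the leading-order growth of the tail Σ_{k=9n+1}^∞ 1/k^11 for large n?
Σ_{k>9n} 1/k^11 ~ 1/(10 · (9n)^10)

Compare to the integral: ∫_{9n}^∞ x^(−11) dx = [−x^(−10)/10]_{9n}^∞ = 1/((11−1)·(9n)^10). Euler-Maclaurin then gives
  Σ_{k>9n} 1/k^11 = ∫_{9n}^∞ dx/x^11 − 1/(2·(9n)^11) + O(1/(9n)^12).
(Equivalently this is ζ(11) − Σ_{k≤9n} 1/k^11.)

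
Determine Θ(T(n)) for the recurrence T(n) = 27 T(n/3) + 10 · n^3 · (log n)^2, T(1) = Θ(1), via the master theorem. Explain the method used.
T(n) = Θ(n^3 · (log n)^3)

Here log_3 27 = 3 and f(n) = 10 · n^3 · (log n)^2 = Θ(n^(log_3 27) · (log n)^2). This is the extended Case 2 of the master theorem (f matches the critical exponent up to log factors), giving T(n) = Θ(n^(log_3 27) · (log n)^(2+1)) = Θ(n^3 · (log n)^3).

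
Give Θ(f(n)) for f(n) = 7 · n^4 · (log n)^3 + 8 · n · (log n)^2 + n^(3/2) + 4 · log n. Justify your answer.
f(n) ∈ Θ(n^4 · (log n)^3)

Compare the terms by growth order. For large n, n^a · (log n)^b dominates n^a' · (log n)^b' iff a > a', or (a = a' and b > b'). Ranking the 4 terms shows the dominant one is 7 · n^4 · (log n)^3. Hence f(n) ∈ Θ(n^4 · (log n)^3).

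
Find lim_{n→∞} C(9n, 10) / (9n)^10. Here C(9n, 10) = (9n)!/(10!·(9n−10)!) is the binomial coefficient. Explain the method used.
lim = 1/10! = 1/3628800

With N = 9n → ∞: C(N, 10) / N^10 = [N(N−1)…(N−9)] / (10! · N^10) = (1/10!) · 1 · (1 − 1/(9n)) · … · (1 − 9/(9n)). Each factor → 1 as N → ∞, so the limit is 1/10! = 1/3628800.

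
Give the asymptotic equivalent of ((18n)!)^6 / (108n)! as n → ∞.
((18n)!)^6/(108n)! ~ ((2π·18n)^(5/2) / sqrt(6)) · 6^(−6·18n)  →  0

Write N = 18n. Stirling: N! ~ sqrt(2π N)(N/e)^N and (6N)! ~ sqrt(2π·6N)·(6N/e)^(6N).
  (N!)^6/(6N)! ~ (2π N)^(6/2) (N/e)^(6N) / [sqrt(2π·6N) (6N/e)^(6N)]
     = (2π N)^(6/2) / sqrt(2π·6N) · (N/(6N))^(6N)
     = (2π N)^((6−1)/2) / sqrt(6) · 6^(−6N).
Since 6^6 > 1, the factor 6^(−6N) decays exponentially, so the ratio → 0. Substituting N = 18n gives the stated form.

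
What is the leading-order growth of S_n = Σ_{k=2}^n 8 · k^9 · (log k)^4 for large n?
S_n ~ 4 · n^10 · (log n)^4 / 5

By integral comparison, S_n = ∫_1^n 8 · x^9 · (log x)^4 dx + O(n^9 · (log n)^4). For the integral, the leading term of ∫_1^n x^9 (log x)^4 dx is n^10/10 · (log n)^4 (by repeated integration by parts; each step lowers the log-exponent and produces a relatively O(1/log n) correction). Hence S_n ~ 4 · n^10 · (log n)^4 / 5.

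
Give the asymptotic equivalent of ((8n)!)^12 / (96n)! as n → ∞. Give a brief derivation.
((8n)!)^12/(96n)! ~ ((2π·8n)^(11/2) / sqrt(12)) · 12^(−12·8n)  →  0

Write N = 8n. Stirling: N! ~ sqrt(2π N)(N/e)^N and (12N)! ~ sqrt(2π·12N)·(12N/e)^(12N).
  (N!)^12/(12N)! ~ (2π N)^(12/2) (N/e)^(12N) / [sqrt(2π·12N) (12N/e)^(12N)]
     = (2π N)^(12/2) / sqrt(2π·12N) · (N/(12N))^(12N)
     = (2π N)^((12−1)/2) / sqrt(12) · 12^(−12N).
Since 12^12 > 1, the factor 12^(−12N) decays exponentially, so the ratio → 0. Substituting N = 8n gives the stated form.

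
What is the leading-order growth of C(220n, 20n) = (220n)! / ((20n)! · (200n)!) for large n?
C(220n, 20n) ~ (285311670611/10000000000)^(20n) · sqrt(11/(20π·20n))

Write N = 20n. Apply Stirling to each factorial:
  (11N)! ~ sqrt(2π·11N) · (11N/e)^(11N),
  N! ~ sqrt(2π N) · (N/e)^N,
  (10N)! ~ sqrt(2π·10N) · (10N/e)^(10N).
The exponential factors combine to (11N)^(11N) / (N^N · (10N)^(10N)) = 11^(11N)/10^(10N) = (11^11/10^10)^N = (285311670611/10000000000)^N.
The square-root prefactors combine to sqrt(2π·11N) / (sqrt(2π N)·sqrt(2π·10N)) = sqrt(11 / (2π·10·N)) = sqrt(11/(20π·20n)).
Substituting N = 20n: C(220n, 20n) ~ (285311670611/10000000000)^(20n) · sqrt(11/(20π·20n)).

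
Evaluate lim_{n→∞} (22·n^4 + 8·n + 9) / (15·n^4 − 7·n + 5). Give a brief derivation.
lim = 22/15

For large n the leading n^4 terms dominate both numerator and denominator. Dividing top and bottom by n^4, every other term tends to 0, leaving 22/15.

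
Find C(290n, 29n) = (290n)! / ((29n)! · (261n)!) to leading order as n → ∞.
C(290n, 29n) ~ (10000000000/387420489)^(29n) · sqrt(5/(9π·29n))

Write N = 29n. Apply Stirling to each factorial:
  (10N)! ~ sqrt(2π·10N) · (10N/e)^(10N),
  N! ~ sqrt(2π N) · (N/e)^N,
  (9N)! ~ sqrt(2π·9N) · (9N/e)^(9N).
The exponential factors combine to (10N)^(10N) / (N^N · (9N)^(9N)) = 10^(10N)/9^(9N) = (10^10/9^9)^N = (10000000000/387420489)^N.
The square-root prefactors combine to sqrt(2π·10N) / (sqrt(2π N)·sqrt(2π·9N)) = sqrt(10 / (2π·9·N)) = sqrt(5/(9π·29n)).
Substituting N = 29n: C(290n, 29n) ~ (10000000000/387420489)^(29n) · sqrt(5/(9π·29n)).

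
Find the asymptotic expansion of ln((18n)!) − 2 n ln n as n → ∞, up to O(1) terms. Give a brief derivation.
ln((18n)!) − 2 n ln n = 16 n ln n + 18(ln 18 − 1) n + (1/2) ln(2π·18n) + O(1/n)

Stirling: ln((18n)!) = 18n ln(18n) − 18n + (1/2) ln(2π·18n) + O(1/n).
Expand 18n ln(18n) = 18n (ln n + ln 18) = 18n ln n + 18n ln 18.
Subtract 2n ln n: leading term is (18 − 2) n ln n = 16 n ln n. The next term is 18n ln 18 − 18n = 18(ln 18 − 1) n. Then the (1/2) ln(2π·18n) correction.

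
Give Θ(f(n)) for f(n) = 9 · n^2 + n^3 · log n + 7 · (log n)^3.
f(n) ∈ Θ(n^3 · log n)

Compare the terms by growth order. For large n, n^a · (log n)^b dominates n^a' · (log n)^b' iff a > a', or (a = a' and b > b'). Ranking the 3 terms shows the dominant one is n^3 · log n. Hence f(n) ∈ Θ(n^3 · log n).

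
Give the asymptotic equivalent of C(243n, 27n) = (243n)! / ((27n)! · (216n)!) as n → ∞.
C(243n, 27n) ~ (387420489/16777216)^(27n) · sqrt(9/(16π·27n))

Write N = 27n. Apply Stirling to each factorial:
  (9N)! ~ sqrt(2π·9N) · (9N/e)^(9N),
  N! ~ sqrt(2π N) · (N/e)^N,
  (8N)! ~ sqrt(2π·8N) · (8N/e)^(8N).
The exponential factors combine to (9N)^(9N) / (N^N · (8N)^(8N)) = 9^(9N)/8^(8N) = (9^9/8^8)^N = (387420489/16777216)^N.
The square-root prefactors combine to sqrt(2π·9N) / (sqrt(2π N)·sqrt(2π·8N)) = sqrt(9 / (2π·8·N)) = sqrt(9/(16π·27n)).
Substituting N = 27n: C(243n, 27n) ~ (387420489/16777216)^(27n) · sqrt(9/(16π·27n)).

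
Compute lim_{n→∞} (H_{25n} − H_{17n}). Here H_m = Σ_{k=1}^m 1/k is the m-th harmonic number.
lim = ln(25/17)

Euler-Maclaurin gives H_m = ln m + γ + 1/(2m) + O(1/m^2). The γ and O(1/m) terms cancel in the difference:
  H_{25n} − H_{17n} = ln(25n) − ln(17n) + O(1/n) = ln(25/17) + O(1/n).
Hence the limit is ln(25/17).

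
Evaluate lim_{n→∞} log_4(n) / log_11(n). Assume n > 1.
lim = ln(11) / ln(4) = log_4(11)

Change of base: log_4(n) = ln n / ln 4 and log_11(n) = ln n / ln 11. The ratio is (ln n / ln 4) · (ln 11 / ln n) = ln 11 / ln 4, a constant independent of n. So the limit is ln 11 / ln 4 = log_4(11).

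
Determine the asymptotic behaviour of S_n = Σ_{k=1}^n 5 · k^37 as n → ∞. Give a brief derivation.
S_n ~ 5 · n^38 / 38

By integral comparison (Euler-Maclaurin), Σ_{k=1}^n 5 · k^37 = 5 · ∫_0^n x^37 dx + O(n^37) = 5 · n^38/38 + O(n^37). (Equivalently, Faulhaber's formula gives the same leading term.)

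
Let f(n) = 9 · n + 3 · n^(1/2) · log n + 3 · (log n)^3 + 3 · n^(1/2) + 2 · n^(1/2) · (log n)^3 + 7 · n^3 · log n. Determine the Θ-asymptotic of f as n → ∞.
f(n) ∈ Θ(n^3 · log n)

Compare the terms by growth order. For large n, n^a · (log n)^b dominates n^a' · (log n)^b' iff a > a', or (a = a' and b > b'). Ranking the 6 terms shows the dominant one is 7 · n^3 · log n. Hence f(n) ∈ Θ(n^3 · log n).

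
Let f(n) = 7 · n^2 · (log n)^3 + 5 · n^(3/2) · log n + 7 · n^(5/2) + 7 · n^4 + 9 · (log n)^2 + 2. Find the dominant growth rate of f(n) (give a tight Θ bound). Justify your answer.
f(n) ∈ Θ(n^4)

Compare the terms by growth order. For large n, n^a · (log n)^b dominates n^a' · (log n)^b' iff a > a', or (a = a' and b > b'). Ranking the 6 terms shows the dominant one is 7 · n^4. Hence f(n) ∈ Θ(n^4).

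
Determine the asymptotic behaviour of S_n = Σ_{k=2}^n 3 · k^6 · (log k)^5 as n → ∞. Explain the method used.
S_n ~ 3 · n^7 · (log n)^5 / 7

By integral comparison, S_n = ∫_1^n 3 · x^6 · (log x)^5 dx + O(n^6 · (log n)^5). For the integral, the leading term of ∫_1^n x^6 (log x)^5 dx is n^7/7 · (log n)^5 (by repeated integration by parts; each step lowers the log-exponent and produces a relatively O(1/log n) correction). Hence S_n ~ 3 · n^7 · (log n)^5 / 7.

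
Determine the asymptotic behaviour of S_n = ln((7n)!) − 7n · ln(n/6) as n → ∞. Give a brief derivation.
S_n ~ 7n · (ln 42 − 1) + O(ln n)

Stirling: ln((7n)!) = 7n ln(7n) − 7n + O(ln n).
  S_n = 7n ln(7n) − 7n − 7n ln(n/6) + O(ln n)
      = 7n ln(7n) − 7n ln n + 7n ln 6 − 7n + O(ln n)
      = 7n ln 7 + 7n ln 6 − 7n + O(ln n)
      = 7n (ln 42 − 1) + O(ln n).
Numerically ln(42) − 1 ≈ 2.7377.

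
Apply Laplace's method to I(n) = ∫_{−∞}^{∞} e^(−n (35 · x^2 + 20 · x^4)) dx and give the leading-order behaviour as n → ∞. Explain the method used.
I(n) ~ sqrt(π/(35n))

φ(x) = 35 · x^2 + 20 · x^4 has its unique global minimum at x* = 0 (since φ'(x) = 70x + 80x^3 = 0 only at x = 0 for real x with both coefficients positive, and φ → ∞ as |x| → ∞). At x* = 0, φ(0) = 0 and φ''(0) = 70. Laplace's method then gives
  I(n) ~ sqrt(2π / (n · φ''(0))) · e^(−n φ(0)) = sqrt(2π / (70n)) = sqrt(π/(35n)).
The 20 · x^4 term contributes only at subleading order (an O(1/n) relative correction).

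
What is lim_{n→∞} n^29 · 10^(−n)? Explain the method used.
lim = 0

Exponentials with base > 1 dominate every fixed polynomial: for any fixed c, n^c / 10^n → 0 as n → ∞ (e.g. by the ratio test, or by writing 10^n = e^(n ln 10) and noting e^(n ln 10) / n^c → ∞). Hence n^29 · 10^(−n) = n^29 / 10^n → 0.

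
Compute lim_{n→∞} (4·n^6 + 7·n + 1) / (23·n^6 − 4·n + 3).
lim = 4/23

For large n the leading n^6 terms dominate both numerator and denominator. Dividing top and bottom by n^6, every other term tends to 0, leaving 4/23.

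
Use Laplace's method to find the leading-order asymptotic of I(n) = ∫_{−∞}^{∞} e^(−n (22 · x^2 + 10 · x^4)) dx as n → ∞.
I(n) ~ sqrt(π/(22n))

φ(x) = 22 · x^2 + 10 · x^4 has its unique global minimum at x* = 0 (since φ'(x) = 44x + 40x^3 = 0 only at x = 0 for real x with both coefficients positive, and φ → ∞ as |x| → ∞). At x* = 0, φ(0) = 0 and φ''(0) = 44. Laplace's method then gives
  I(n) ~ sqrt(2π / (n · φ''(0))) · e^(−n φ(0)) = sqrt(2π / (44n)) = sqrt(π/(22n)).
The 10 · x^4 term contributes only at subleading order (an O(1/n) relative correction).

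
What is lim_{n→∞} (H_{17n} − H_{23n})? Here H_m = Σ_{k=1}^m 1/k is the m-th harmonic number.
lim = ln(17/23)

Euler-Maclaurin gives H_m = ln m + γ + 1/(2m) + O(1/m^2). The γ and O(1/m) terms cancel in the difference:
  H_{17n} − H_{23n} = ln(17n) − ln(23n) + O(1/n) = ln(17/23) + O(1/n).
Hence the limit is ln(17/23).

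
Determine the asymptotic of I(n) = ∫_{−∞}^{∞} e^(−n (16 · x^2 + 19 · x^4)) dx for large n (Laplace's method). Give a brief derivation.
I(n) ~ sqrt(π/(16n))

φ(x) = 16 · x^2 + 19 · x^4 has its unique global minimum at x* = 0 (since φ'(x) = 32x + 76x^3 = 0 only at x = 0 for real x with both coefficients positive, and φ → ∞ as |x| → ∞). At x* = 0, φ(0) = 0 and φ''(0) = 32. Laplace's method then gives
  I(n) ~ sqrt(2π / (n · φ''(0))) · e^(−n φ(0)) = sqrt(2π / (32n)) = sqrt(π/(16n)).
The 19 · x^4 term contributes only at subleading order (an O(1/n) relative correction).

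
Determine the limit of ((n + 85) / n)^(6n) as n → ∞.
lim = e^510

Rewrite as (1 + 85/n)^(6n). By the standard limit (1 + x/n)^n → e^x, we have (1 + 85/n)^n → e^85, and raising to the 6th power gives e^510.
More precisely, ln[(1 + 85/n)^(6n)] = 6n · ln(1 + 85/n) = 6n · (85/n + O(1/n^2)) = 510 + O(1/n) → 510.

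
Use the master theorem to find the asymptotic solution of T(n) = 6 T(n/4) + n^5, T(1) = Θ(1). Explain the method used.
T(n) = Θ(n^5)

log_4 6 ≈ 1.292. f(n) = n^5 dominates n^(log_4 6) since 5 > 1.292, and the regularity condition a·f(n/b) = 6·(n/4)^5 = (6/1024)·n^5 ≤ c·f(n) holds with c = 6/1024 ≈ 0.00586 < 1. So this is Case 3: T(n) = Θ(f(n)) = Θ(n^5).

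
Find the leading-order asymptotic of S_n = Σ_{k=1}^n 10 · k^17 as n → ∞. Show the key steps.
S_n ~ 5 · n^18 / 9

By integral comparison (Euler-Maclaurin), Σ_{k=1}^n 10 · k^17 = 10 · ∫_0^n x^17 dx + O(n^17) = 10 · n^18/18 = 5 · n^18 / 9 + O(n^17). (Equivalently, Faulhaber's formula gives the same leading term.)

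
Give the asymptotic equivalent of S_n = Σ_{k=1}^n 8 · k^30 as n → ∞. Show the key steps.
S_n ~ 8 · n^31 / 31

By integral comparison (Euler-Maclaurin), Σ_{k=1}^n 8 · k^30 = 8 · ∫_0^n x^30 dx + O(n^30) = 8 · n^31/31 + O(n^30). (Equivalently, Faulhaber's formula gives the same leading term.)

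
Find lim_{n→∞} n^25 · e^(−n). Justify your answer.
lim = 0

Exponentials with base > 1 dominate every fixed polynomial: for any fixed c, n^c / e^n → 0 as n → ∞ (e.g. by the ratio test, or since e^n grows faster than any power of n). Hence n^25 · e^(−n) = n^25 / e^n → 0.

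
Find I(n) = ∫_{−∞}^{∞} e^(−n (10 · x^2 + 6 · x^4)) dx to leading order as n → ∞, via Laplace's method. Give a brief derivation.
I(n) ~ sqrt(π/(10n))

φ(x) = 10 · x^2 + 6 · x^4 has its unique global minimum at x* = 0 (since φ'(x) = 20x + 24x^3 = 0 only at x = 0 for real x with both coefficients positive, and φ → ∞ as |x| → ∞). At x* = 0, φ(0) = 0 and φ''(0) = 20. Laplace's method then gives
  I(n) ~ sqrt(2π / (n · φ''(0))) · e^(−n φ(0)) = sqrt(2π / (20n)) = sqrt(π/(10n)).
The 6 · x^4 term contributes only at subleading order (an O(1/n) relative correction).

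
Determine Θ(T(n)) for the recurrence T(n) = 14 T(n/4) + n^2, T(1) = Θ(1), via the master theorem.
T(n) = Θ(n^2)

log_4 14 ≈ 1.904. f(n) = n^2 dominates n^(log_4 14) since 2 > 1.904, and the regularity condition a·f(n/b) = 14·(n/4)^2 = (14/16)·n^2 ≤ c·f(n) holds with c = 14/16 ≈ 0.875 < 1. So this is Case 3: T(n) = Θ(f(n)) = Θ(n^2).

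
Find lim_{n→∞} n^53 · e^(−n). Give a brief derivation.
lim = 0

Exponentials with base > 1 dominate every fixed polynomial: for any fixed c, n^c / e^n → 0 as n → ∞ (e.g. by the ratio test, or since e^n grows faster than any power of n). Hence n^53 · e^(−n) = n^53 / e^n → 0.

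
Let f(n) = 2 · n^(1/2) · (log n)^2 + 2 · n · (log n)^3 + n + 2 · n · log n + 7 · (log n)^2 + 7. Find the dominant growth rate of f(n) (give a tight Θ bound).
f(n) ∈ Θ(n · (log n)^3)

Compare the terms by growth order. For large n, n^a · (log n)^b dominates n^a' · (log n)^b' iff a > a', or (a = a' and b > b'). Ranking the 6 terms shows the dominant one is 2 · n · (log n)^3. Hence f(n) ∈ Θ(n · (log n)^3).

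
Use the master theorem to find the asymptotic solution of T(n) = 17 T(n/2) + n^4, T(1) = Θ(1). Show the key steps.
T(n) = Θ(n^(log_2 17))

Master theorem: compare f(n) = n^4 to n^(log_2 17) where log_2 17 ≈ 4.087. Since 4 < log_2 17, we have f(n) = O(n^(log_2 17 − ε)) for some ε > 0 — Case 1. Hence T(n) = Θ(n^(log_2 17)).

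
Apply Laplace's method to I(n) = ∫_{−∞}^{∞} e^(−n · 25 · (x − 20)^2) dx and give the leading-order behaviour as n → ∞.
I(n) = sqrt(π/(25n))

Here φ(x) = 25 · (x − 20)^2 has its unique minimum at x* = 20 with φ(x*) = 0 and φ''(x*) = 50. Laplace's method gives
  I(n) ~ e^(−n φ(x*)) · sqrt(2π / (n · φ''(x*))) = sqrt(2π / (50n)) = sqrt(π/(25n)).
This is exact: substituting u = (x − 20)·sqrt(25n) gives I(n) = (1/sqrt(25n)) ∫_{−∞}^{∞} e^(−u^2) du = sqrt(π/(25n)).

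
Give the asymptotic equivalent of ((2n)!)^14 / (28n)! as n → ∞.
((2n)!)^14/(28n)! ~ ((2π·2n)^(13/2) / sqrt(14)) · 14^(−14·2n)  →  0

Write N = 2n. Stirling: N! ~ sqrt(2π N)(N/e)^N and (14N)! ~ sqrt(2π·14N)·(14N/e)^(14N).
  (N!)^14/(14N)! ~ (2π N)^(14/2) (N/e)^(14N) / [sqrt(2π·14N) (14N/e)^(14N)]
     = (2π N)^(14/2) / sqrt(2π·14N) · (N/(14N))^(14N)
     = (2π N)^((14−1)/2) / sqrt(14) · 14^(−14N).
Since 14^14 > 1, the factor 14^(−14N) decays exponentially, so the ratio → 0. Substituting N = 2n gives the stated form.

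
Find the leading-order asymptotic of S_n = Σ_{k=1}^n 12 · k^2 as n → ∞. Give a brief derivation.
S_n ~ 4 · n^3

By integral comparison (Euler-Maclaurin), Σ_{k=1}^n 12 · k^2 = 12 · ∫_0^n x^2 dx + O(n^2) = 12 · n^3/3 = 4 · n^3 + O(n^2). (Equivalently, Faulhaber's formula gives the same leading term.)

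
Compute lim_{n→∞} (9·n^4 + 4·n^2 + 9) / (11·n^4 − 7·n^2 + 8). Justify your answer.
lim = 9/11

For large n the leading n^4 terms dominate both numerator and denominator. Dividing top and bottom by n^4, every other term tends to 0, leaving 9/11.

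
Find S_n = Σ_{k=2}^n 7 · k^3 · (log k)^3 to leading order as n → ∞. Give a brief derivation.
S_n ~ 7 · n^4 · (log n)^3 / 4

By integral comparison, S_n = ∫_1^n 7 · x^3 · (log x)^3 dx + O(n^3 · (log n)^3). For the integral, the leading term of ∫_1^n x^3 (log x)^3 dx is n^4/4 · (log n)^3 (by repeated integration by parts; each step lowers the log-exponent and produces a relatively O(1/log n) correction). Hence S_n ~ 7 · n^4 · (log n)^3 / 4.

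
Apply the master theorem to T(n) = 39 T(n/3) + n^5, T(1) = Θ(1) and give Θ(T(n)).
T(n) = Θ(n^5)

log_3 39 ≈ 3.335. f(n) = n^5 dominates n^(log_3 39) since 5 > 3.335, and the regularity condition a·f(n/b) = 39·(n/3)^5 = (39/243)·n^5 ≤ c·f(n) holds with c = 39/243 ≈ 0.16 < 1. So this is Case 3: T(n) = Θ(f(n)) = Θ(n^5).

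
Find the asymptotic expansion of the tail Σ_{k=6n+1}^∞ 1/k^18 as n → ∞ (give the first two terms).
Σ_{k>6n} 1/k^18 = 1/(17 · (6n)^17) − 1/(2 · (6n)^18) + O(1/(6n)^19)

Compare to the integral: ∫_{6n}^∞ x^(−18) dx = [−x^(−17)/17]_{6n}^∞ = 1/((18−1)·(6n)^17). The Euler-Maclaurin correction adds −f(6n)/2 = −1/(2·(6n)^18). Euler-Maclaurin then gives
  Σ_{k>6n} 1/k^18 = ∫_{6n}^∞ dx/x^18 − 1/(2·(6n)^18) + O(1/(6n)^19).
(Equivalently this is ζ(18) − Σ_{k≤6n} 1/k^18.)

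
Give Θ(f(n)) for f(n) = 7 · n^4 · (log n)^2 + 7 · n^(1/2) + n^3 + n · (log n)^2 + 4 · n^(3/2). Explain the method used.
f(n) ∈ Θ(n^4 · (log n)^2)

Compare the terms by growth order. For large n, n^a · (log n)^b dominates n^a' · (log n)^b' iff a > a', or (a = a' and b > b'). Ranking the 5 terms shows the dominant one is 7 · n^4 · (log n)^2. Hence f(n) ∈ Θ(n^4 · (log n)^2).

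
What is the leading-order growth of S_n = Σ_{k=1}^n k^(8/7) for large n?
S_n ~ (7/15) · n^(15/7)

Integral comparison: Σ_{k=1}^n k^(8/7) = ∫_0^n x^(8/7) dx + O(n^(8/7)). The integral is n^(1 + 8/7) / (1 + 8/7) = n^((8+7)/7) / ((8+7)/7) = (7/15) · n^(15/7).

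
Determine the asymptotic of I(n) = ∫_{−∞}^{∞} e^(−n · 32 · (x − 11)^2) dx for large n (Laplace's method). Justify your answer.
I(n) = sqrt(π/(32n))

Here φ(x) = 32 · (x − 11)^2 has its unique minimum at x* = 11 with φ(x*) = 0 and φ''(x*) = 64. Laplace's method gives
  I(n) ~ e^(−n φ(x*)) · sqrt(2π / (n · φ''(x*))) = sqrt(2π / (64n)) = sqrt(π/(32n)).
This is exact: substituting u = (x − 11)·sqrt(32n) gives I(n) = (1/sqrt(32n)) ∫_{−∞}^{∞} e^(−u^2) du = sqrt(π/(32n)).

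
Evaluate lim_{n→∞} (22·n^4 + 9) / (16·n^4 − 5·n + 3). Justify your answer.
lim = 22/16 = 11/8

For large n the leading n^4 terms dominate both numerator and denominator. Dividing top and bottom by n^4, every other term tends to 0, leaving 22/16 = 11/8.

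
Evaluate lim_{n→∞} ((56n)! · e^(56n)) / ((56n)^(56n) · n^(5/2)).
lim = 0

Stirling: (56n)! ~ sqrt(2π·56n) · (56n/e)^(56n). Hence
  (56n)! · e^(56n) / (56n)^(56n) ~ sqrt(2π·56n).
Dividing by n^(5/2): sqrt(2π·56n) / n^(5/2) = sqrt(2π·56) · n^((1−5)/2), so the expression behaves like sqrt(2π·56) · n^((1−5)/2) → 0.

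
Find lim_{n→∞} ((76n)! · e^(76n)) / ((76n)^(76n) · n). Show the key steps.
lim = 0

Stirling: (76n)! ~ sqrt(2π·76n) · (76n/e)^(76n). Hence
  (76n)! · e^(76n) / (76n)^(76n) ~ sqrt(2π·76n).
Dividing by n: sqrt(2π·76n) / n = sqrt(2π·76) · n^((1−2)/2), so the expression behaves like sqrt(2π·76) · n^((1−2)/2) → 0.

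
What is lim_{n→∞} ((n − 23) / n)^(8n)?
lim = e^(−184)

Rewrite as (1 − 23/n)^(8n). By the standard limit (1 + x/n)^n → e^x, we have (1 − 23/n)^n → e^(−23), and raising to the 8th power gives e^(−184).
More precisely, ln[(1 − 23/n)^(8n)] = 8n · ln(1 − 23/n) = 8n · (-23/n + O(1/n^2)) = -184 + O(1/n) → -184.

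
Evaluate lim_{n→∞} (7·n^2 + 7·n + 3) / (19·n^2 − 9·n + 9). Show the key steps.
lim = 7/19

For large n the leading n^2 terms dominate both numerator and denominator. Dividing top and bottom by n^2, every other term tends to 0, leaving 7/19.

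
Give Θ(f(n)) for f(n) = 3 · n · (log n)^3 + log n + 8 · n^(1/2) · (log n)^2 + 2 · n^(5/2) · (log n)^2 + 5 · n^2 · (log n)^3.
f(n) ∈ Θ(n^(5/2) · (log n)^2)

Compare the terms by growth order. For large n, n^a · (log n)^b dominates n^a' · (log n)^b' iff a > a', or (a = a' and b > b'). Ranking the 5 terms shows the dominant one is 2 · n^(5/2) · (log n)^2. Hence f(n) ∈ Θ(n^(5/2) · (log n)^2).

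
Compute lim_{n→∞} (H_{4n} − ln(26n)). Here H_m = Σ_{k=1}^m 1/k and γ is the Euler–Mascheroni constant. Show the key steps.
lim = ln(2/13) + γ

By Euler-Maclaurin, H_m = ln m + γ + O(1/m). So
  H_{4n} − ln(26n) = ln(4n) + γ − ln(26n) + O(1/n)
                       = ln(4/26) + γ + O(1/n).
Hence the limit is ln(4/26) + γ (= ln(2/13)).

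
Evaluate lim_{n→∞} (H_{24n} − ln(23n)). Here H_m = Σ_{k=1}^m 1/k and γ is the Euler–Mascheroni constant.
lim = ln(24/23) + γ

By Euler-Maclaurin, H_m = ln m + γ + O(1/m). So
  H_{24n} − ln(23n) = ln(24n) + γ − ln(23n) + O(1/n)
                       = ln(24/23) + γ + O(1/n).
Hence the limit is ln(24/23) + γ.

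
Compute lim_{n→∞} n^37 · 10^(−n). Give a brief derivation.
lim = 0

Exponentials with base > 1 dominate every fixed polynomial: for any fixed c, n^c / 10^n → 0 as n → ∞ (e.g. by the ratio test, or by writing 10^n = e^(n ln 10) and noting e^(n ln 10) / n^c → ∞). Hence n^37 · 10^(−n) = n^37 / 10^n → 0.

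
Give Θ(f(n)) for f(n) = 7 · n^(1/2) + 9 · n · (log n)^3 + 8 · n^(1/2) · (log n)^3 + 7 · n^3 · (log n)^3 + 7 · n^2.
f(n) ∈ Θ(n^3 · (log n)^3)

Compare the terms by growth order. For large n, n^a · (log n)^b dominates n^a' · (log n)^b' iff a > a', or (a = a' and b > b'). Ranking the 5 terms shows the dominant one is 7 · n^3 · (log n)^3. Hence f(n) ∈ Θ(n^3 · (log n)^3).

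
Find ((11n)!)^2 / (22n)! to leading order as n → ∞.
((11n)!)^2/(22n)! ~ ((2π·11n)^(1/2) / sqrt(2)) · 2^(−2·11n)  →  0

Write N = 11n. Stirling: N! ~ sqrt(2π N)(N/e)^N and (2N)! ~ sqrt(2π·2N)·(2N/e)^(2N).
  (N!)^2/(2N)! ~ (2π N)^(2/2) (N/e)^(2N) / [sqrt(2π·2N) (2N/e)^(2N)]
     = (2π N)^(2/2) / sqrt(2π·2N) · (N/(2N))^(2N)
     = (2π N)^((2−1)/2) / sqrt(2) · 2^(−2N).
Since 2^2 > 1, the factor 2^(−2N) decays exponentially, so the ratio → 0. Substituting N = 11n gives the stated form.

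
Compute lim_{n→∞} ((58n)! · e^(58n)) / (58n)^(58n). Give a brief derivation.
lim = ∞

Stirling: (58n)! ~ sqrt(2π·58n) · (58n/e)^(58n). Hence
  (58n)! · e^(58n) / (58n)^(58n) ~ sqrt(2π·58n) = sqrt(2π·58) · sqrt(n) → ∞.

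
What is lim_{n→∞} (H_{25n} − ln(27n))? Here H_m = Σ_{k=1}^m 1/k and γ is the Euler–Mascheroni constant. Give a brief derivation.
lim = ln(25/27) + γ

By Euler-Maclaurin, H_m = ln m + γ + O(1/m). So
  H_{25n} − ln(27n) = ln(25n) + γ − ln(27n) + O(1/n)
                       = ln(25/27) + γ + O(1/n).
Hence the limit is ln(25/27) + γ.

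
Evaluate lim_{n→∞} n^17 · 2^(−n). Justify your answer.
lim = 0

Exponentials with base > 1 dominate every fixed polynomial: for any fixed c, n^c / 2^n → 0 as n → ∞ (e.g. by the ratio test, or by writing 2^n = e^(n ln 2) and noting e^(n ln 2) / n^c → ∞). Hence n^17 · 2^(−n) = n^17 / 2^n → 0.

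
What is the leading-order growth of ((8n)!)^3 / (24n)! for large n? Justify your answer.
((8n)!)^3/(24n)! ~ ((2π·8n)^(2/2) / sqrt(3)) · 3^(−3·8n)  →  0

Write N = 8n. Stirling: N! ~ sqrt(2π N)(N/e)^N and (3N)! ~ sqrt(2π·3N)·(3N/e)^(3N).
  (N!)^3/(3N)! ~ (2π N)^(3/2) (N/e)^(3N) / [sqrt(2π·3N) (3N/e)^(3N)]
     = (2π N)^(3/2) / sqrt(2π·3N) · (N/(3N))^(3N)
     = (2π N)^((3−1)/2) / sqrt(3) · 3^(−3N).
Since 3^3 > 1, the factor 3^(−3N) decays exponentially, so the ratio → 0. Substituting N = 8n gives the stated form.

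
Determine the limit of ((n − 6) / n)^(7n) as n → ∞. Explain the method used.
lim = e^(−42)

Rewrite as (1 − 6/n)^(7n). By the standard limit (1 + x/n)^n → e^x, we have (1 − 6/n)^n → e^(−6), and raising to the 7th power gives e^(−42).
More precisely, ln[(1 − 6/n)^(7n)] = 7n · ln(1 − 6/n) = 7n · (-6/n + O(1/n^2)) = -42 + O(1/n) → -42.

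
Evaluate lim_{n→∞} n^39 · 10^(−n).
lim = 0

Exponentials with base > 1 dominate every fixed polynomial: for any fixed c, n^c / 10^n → 0 as n → ∞ (e.g. by the ratio test, or by writing 10^n = e^(n ln 10) and noting e^(n ln 10) / n^c → ∞). Hence n^39 · 10^(−n) = n^39 / 10^n → 0.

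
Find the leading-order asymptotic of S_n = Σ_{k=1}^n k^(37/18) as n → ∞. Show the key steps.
S_n ~ (18/55) · n^(55/18)

Integral comparison: Σ_{k=1}^n k^(37/18) = ∫_0^n x^(37/18) dx + O(n^(37/18)). The integral is n^(1 + 37/18) / (1 + 37/18) = n^((37+18)/18) / ((37+18)/18) = (18/55) · n^(55/18).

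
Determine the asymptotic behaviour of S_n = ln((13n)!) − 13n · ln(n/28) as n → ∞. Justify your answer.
S_n ~ 13n · (ln 364 − 1) + O(ln n)

Stirling: ln((13n)!) = 13n ln(13n) − 13n + O(ln n).
  S_n = 13n ln(13n) − 13n − 13n ln(n/28) + O(ln n)
      = 13n ln(13n) − 13n ln n + 13n ln 28 − 13n + O(ln n)
      = 13n ln 13 + 13n ln 28 − 13n + O(ln n)
      = 13n (ln 364 − 1) + O(ln n).
Numerically ln(364) − 1 ≈ 4.8972.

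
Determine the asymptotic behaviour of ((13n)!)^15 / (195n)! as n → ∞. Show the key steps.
((13n)!)^15/(195n)! ~ ((2π·13n)^(14/2) / sqrt(15)) · 15^(−15·13n)  →  0

Write N = 13n. Stirling: N! ~ sqrt(2π N)(N/e)^N and (15N)! ~ sqrt(2π·15N)·(15N/e)^(15N).
  (N!)^15/(15N)! ~ (2π N)^(15/2) (N/e)^(15N) / [sqrt(2π·15N) (15N/e)^(15N)]
     = (2π N)^(15/2) / sqrt(2π·15N) · (N/(15N))^(15N)
     = (2π N)^((15−1)/2) / sqrt(15) · 15^(−15N).
Since 15^15 > 1, the factor 15^(−15N) decays exponentially, so the ratio → 0. Substituting N = 13n gives the stated form.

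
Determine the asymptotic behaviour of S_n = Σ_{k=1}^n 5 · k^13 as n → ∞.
S_n ~ 5 · n^14 / 14

By integral comparison (Euler-Maclaurin), Σ_{k=1}^n 5 · k^13 = 5 · ∫_0^n x^13 dx + O(n^13) = 5 · n^14/14 + O(n^13). (Equivalently, Faulhaber's formula gives the same leading term.)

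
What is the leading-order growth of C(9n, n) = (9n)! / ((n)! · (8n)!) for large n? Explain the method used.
C(9n, n) ~ (387420489/16777216)^(n) · sqrt(9/(16π·n))

Write N = n. Apply Stirling to each factorial:
  (9N)! ~ sqrt(2π·9N) · (9N/e)^(9N),
  N! ~ sqrt(2π N) · (N/e)^N,
  (8N)! ~ sqrt(2π·8N) · (8N/e)^(8N).
The exponential factors combine to (9N)^(9N) / (N^N · (8N)^(8N)) = 9^(9N)/8^(8N) = (9^9/8^8)^N = (387420489/16777216)^N.
The square-root prefactors combine to sqrt(2π·9N) / (sqrt(2π N)·sqrt(2π·8N)) = sqrt(9 / (2π·8·N)) = sqrt(9/(16π·n)).
Substituting N = n: C(9n, n) ~ (387420489/16777216)^(n) · sqrt(9/(16π·n)).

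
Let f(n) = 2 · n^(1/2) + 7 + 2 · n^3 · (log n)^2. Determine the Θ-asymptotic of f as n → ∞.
f(n) ∈ Θ(n^3 · (log n)^2)

Compare the terms by growth order. For large n, n^a · (log n)^b dominates n^a' · (log n)^b' iff a > a', or (a = a' and b > b'). Ranking the 3 terms shows the dominant one is 2 · n^3 · (log n)^2. Hence f(n) ∈ Θ(n^3 · (log n)^2).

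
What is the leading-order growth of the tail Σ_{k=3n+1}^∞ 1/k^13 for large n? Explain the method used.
Σ_{k>3n} 1/k^13 ~ 1/(12 · (3n)^12)

Compare to the integral: ∫_{3n}^∞ x^(−13) dx = [−x^(−12)/12]_{3n}^∞ = 1/((13−1)·(3n)^12). Euler-Maclaurin then gives
  Σ_{k>3n} 1/k^13 = ∫_{3n}^∞ dx/x^13 − 1/(2·(3n)^13) + O(1/(3n)^14).
(Equivalently this is ζ(13) − Σ_{k≤3n} 1/k^13.)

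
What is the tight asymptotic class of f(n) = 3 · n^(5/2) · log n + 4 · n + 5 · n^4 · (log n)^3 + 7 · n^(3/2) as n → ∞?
f(n) ∈ Θ(n^4 · (log n)^3)

Compare the terms by growth order. For large n, n^a · (log n)^b dominates n^a' · (log n)^b' iff a > a', or (a = a' and b > b'). Ranking the 4 terms shows the dominant one is 5 · n^4 · (log n)^3. Hence f(n) ∈ Θ(n^4 · (log n)^3).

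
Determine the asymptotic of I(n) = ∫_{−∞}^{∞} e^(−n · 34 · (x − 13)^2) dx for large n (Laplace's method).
I(n) = sqrt(π/(34n))

Here φ(x) = 34 · (x − 13)^2 has its unique minimum at x* = 13 with φ(x*) = 0 and φ''(x*) = 68. Laplace's method gives
  I(n) ~ e^(−n φ(x*)) · sqrt(2π / (n · φ''(x*))) = sqrt(2π / (68n)) = sqrt(π/(34n)).
This is exact: substituting u = (x − 13)·sqrt(34n) gives I(n) = (1/sqrt(34n)) ∫_{−∞}^{∞} e^(−u^2) du = sqrt(π/(34n)).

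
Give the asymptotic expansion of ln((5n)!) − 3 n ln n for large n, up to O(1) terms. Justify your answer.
ln((5n)!) − 3 n ln n = 2 n ln n + 5(ln 5 − 1) n + (1/2) ln(2π·5n) + O(1/n)

Stirling: ln((5n)!) = 5n ln(5n) − 5n + (1/2) ln(2π·5n) + O(1/n).
Expand 5n ln(5n) = 5n (ln n + ln 5) = 5n ln n + 5n ln 5.
Subtract 3n ln n: leading term is (5 − 3) n ln n = 2 n ln n. The next term is 5n ln 5 − 5n = 5(ln 5 − 1) n. Then the (1/2) ln(2π·5n) correction.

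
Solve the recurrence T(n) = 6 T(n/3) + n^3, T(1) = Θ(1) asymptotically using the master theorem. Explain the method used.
T(n) = Θ(n^3)

log_3 6 ≈ 1.631. f(n) = n^3 dominates n^(log_3 6) since 3 > 1.631, and the regularity condition a·f(n/b) = 6·(n/3)^3 = (6/27)·n^3 ≤ c·f(n) holds with c = 6/27 ≈ 0.222 < 1. So this is Case 3: T(n) = Θ(f(n)) = Θ(n^3).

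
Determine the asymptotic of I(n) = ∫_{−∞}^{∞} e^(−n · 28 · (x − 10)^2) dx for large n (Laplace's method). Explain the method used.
I(n) = sqrt(π/(28n))

Here φ(x) = 28 · (x − 10)^2 has its unique minimum at x* = 10 with φ(x*) = 0 and φ''(x*) = 56. Laplace's method gives
  I(n) ~ e^(−n φ(x*)) · sqrt(2π / (n · φ''(x*))) = sqrt(2π / (56n)) = sqrt(π/(28n)).
This is exact: substituting u = (x − 10)·sqrt(28n) gives I(n) = (1/sqrt(28n)) ∫_{−∞}^{∞} e^(−u^2) du = sqrt(π/(28n)).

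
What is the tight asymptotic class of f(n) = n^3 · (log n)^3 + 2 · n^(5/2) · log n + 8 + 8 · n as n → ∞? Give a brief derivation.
f(n) ∈ Θ(n^3 · (log n)^3)

Compare the terms by growth order. For large n, n^a · (log n)^b dominates n^a' · (log n)^b' iff a > a', or (a = a' and b > b'). Ranking the 4 terms shows the dominant one is n^3 · (log n)^3. Hence f(n) ∈ Θ(n^3 · (log n)^3).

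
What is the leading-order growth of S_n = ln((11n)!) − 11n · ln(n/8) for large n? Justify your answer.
S_n ~ 11n · (ln 88 − 1) + O(ln n)

Stirling: ln((11n)!) = 11n ln(11n) − 11n + O(ln n).
  S_n = 11n ln(11n) − 11n − 11n ln(n/8) + O(ln n)
      = 11n ln(11n) − 11n ln n + 11n ln 8 − 11n + O(ln n)
      = 11n ln 11 + 11n ln 8 − 11n + O(ln n)
      = 11n (ln 88 − 1) + O(ln n).
Numerically ln(88) − 1 ≈ 3.4773.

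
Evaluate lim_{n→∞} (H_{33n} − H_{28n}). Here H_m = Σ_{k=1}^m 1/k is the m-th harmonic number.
lim = ln(33/28)

Euler-Maclaurin gives H_m = ln m + γ + 1/(2m) + O(1/m^2). The γ and O(1/m) terms cancel in the difference:
  H_{33n} − H_{28n} = ln(33n) − ln(28n) + O(1/n) = ln(33/28) + O(1/n).
Hence the limit is ln(33/28).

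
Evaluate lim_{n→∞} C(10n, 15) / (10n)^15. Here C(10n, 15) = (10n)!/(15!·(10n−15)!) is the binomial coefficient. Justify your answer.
lim = 1/15! = 1/1307674368000

With N = 10n → ∞: C(N, 15) / N^15 = [N(N−1)…(N−14)] / (15! · N^15) = (1/15!) · 1 · (1 − 1/(10n)) · … · (1 − 14/(10n)). Each factor → 1 as N → ∞, so the limit is 1/15! = 1/1307674368000.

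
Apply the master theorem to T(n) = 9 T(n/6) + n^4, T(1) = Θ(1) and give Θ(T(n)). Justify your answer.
T(n) = Θ(n^4)

log_6 9 ≈ 1.226. f(n) = n^4 dominates n^(log_6 9) since 4 > 1.226, and the regularity condition a·f(n/b) = 9·(n/6)^4 = (9/1296)·n^4 ≤ c·f(n) holds with c = 9/1296 ≈ 0.00694 < 1. So this is Case 3: T(n) = Θ(f(n)) = Θ(n^4).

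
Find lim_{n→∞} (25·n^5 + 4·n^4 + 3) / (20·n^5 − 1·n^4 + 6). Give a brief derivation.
lim = 25/20 = 5/4

For large n the leading n^5 terms dominate both numerator and denominator. Dividing top and bottom by n^5, every other term tends to 0, leaving 25/20 = 5/4.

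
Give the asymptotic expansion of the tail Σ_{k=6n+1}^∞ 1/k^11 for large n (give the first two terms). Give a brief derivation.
Σ_{k>6n} 1/k^11 = 1/(10 · (6n)^10) − 1/(2 · (6n)^11) + O(1/(6n)^12)

Compare to the integral: ∫_{6n}^∞ x^(−11) dx = [−x^(−10)/10]_{6n}^∞ = 1/((11−1)·(6n)^10). The Euler-Maclaurin correction adds −f(6n)/2 = −1/(2·(6n)^11). Euler-Maclaurin then gives
  Σ_{k>6n} 1/k^11 = ∫_{6n}^∞ dx/x^11 − 1/(2·(6n)^11) + O(1/(6n)^12).
(Equivalently this is ζ(11) − Σ_{k≤6n} 1/k^11.)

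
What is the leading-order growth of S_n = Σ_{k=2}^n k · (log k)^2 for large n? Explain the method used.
S_n ~ n^2 · (log n)^2 / 2

By integral comparison, S_n = ∫_1^n x · (log x)^2 dx + O(n · (log n)^2). For the integral, the leading term of ∫_1^n x^1 (log x)^2 dx is n^2/2 · (log n)^2 (by repeated integration by parts; each step lowers the log-exponent and produces a relatively O(1/log n) correction). Hence S_n ~ n^2 · (log n)^2 / 2.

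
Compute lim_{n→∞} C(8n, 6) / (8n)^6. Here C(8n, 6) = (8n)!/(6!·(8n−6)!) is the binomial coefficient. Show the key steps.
lim = 1/6! = 1/720

With N = 8n → ∞: C(N, 6) / N^6 = [N(N−1)…(N−5)] / (6! · N^6) = (1/6!) · 1 · (1 − 1/(8n)) · … · (1 − 5/(8n)). Each factor → 1 as N → ∞, so the limit is 1/6! = 1/720.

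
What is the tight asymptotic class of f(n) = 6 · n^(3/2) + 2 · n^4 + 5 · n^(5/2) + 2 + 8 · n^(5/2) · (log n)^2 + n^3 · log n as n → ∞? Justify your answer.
f(n) ∈ Θ(n^4)

Compare the terms by growth order. For large n, n^a · (log n)^b dominates n^a' · (log n)^b' iff a > a', or (a = a' and b > b'). Ranking the 6 terms shows the dominant one is 2 · n^4. Hence f(n) ∈ Θ(n^4).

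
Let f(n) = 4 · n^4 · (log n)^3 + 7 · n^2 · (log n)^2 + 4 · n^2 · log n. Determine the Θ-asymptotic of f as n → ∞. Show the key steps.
f(n) ∈ Θ(n^4 · (log n)^3)

Compare the terms by growth order. For large n, n^a · (log n)^b dominates n^a' · (log n)^b' iff a > a', or (a = a' and b > b'). Ranking the 3 terms shows the dominant one is 4 · n^4 · (log n)^3. Hence f(n) ∈ Θ(n^4 · (log n)^3).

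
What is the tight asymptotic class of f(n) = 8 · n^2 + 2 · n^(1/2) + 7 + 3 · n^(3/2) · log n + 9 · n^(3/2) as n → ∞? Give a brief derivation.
f(n) ∈ Θ(n^2)

Compare the terms by growth order. For large n, n^a · (log n)^b dominates n^a' · (log n)^b' iff a > a', or (a = a' and b > b'). Ranking the 5 terms shows the dominant one is 8 · n^2. Hence f(n) ∈ Θ(n^2).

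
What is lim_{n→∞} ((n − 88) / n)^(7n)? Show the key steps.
lim = e^(−616)

Rewrite as (1 − 88/n)^(7n). By the standard limit (1 + x/n)^n → e^x, we have (1 − 88/n)^n → e^(−88), and raising to the 7th power gives e^(−616).
More precisely, ln[(1 − 88/n)^(7n)] = 7n · ln(1 − 88/n) = 7n · (-88/n + O(1/n^2)) = -616 + O(1/n) → -616.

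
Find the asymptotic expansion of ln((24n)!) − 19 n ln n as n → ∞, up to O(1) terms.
ln((24n)!) − 19 n ln n = 5 n ln n + 24(ln 24 − 1) n + (1/2) ln(2π·24n) + O(1/n)

Stirling: ln((24n)!) = 24n ln(24n) − 24n + (1/2) ln(2π·24n) + O(1/n).
Expand 24n ln(24n) = 24n (ln n + ln 24) = 24n ln n + 24n ln 24.
Subtract 19n ln n: leading term is (24 − 19) n ln n = 5 n ln n. The next term is 24n ln 24 − 24n = 24(ln 24 − 1) n. Then the (1/2) ln(2π·24n) correction.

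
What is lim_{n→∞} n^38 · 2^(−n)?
lim = 0

Exponentials with base > 1 dominate every fixed polynomial: for any fixed c, n^c / 2^n → 0 as n → ∞ (e.g. by the ratio test, or by writing 2^n = e^(n ln 2) and noting e^(n ln 2) / n^c → ∞). Hence n^38 · 2^(−n) = n^38 / 2^n → 0.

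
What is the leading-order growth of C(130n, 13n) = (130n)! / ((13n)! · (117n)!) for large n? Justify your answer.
C(130n, 13n) ~ (10000000000/387420489)^(13n) · sqrt(5/(9π·13n))

Write N = 13n. Apply Stirling to each factorial:
  (10N)! ~ sqrt(2π·10N) · (10N/e)^(10N),
  N! ~ sqrt(2π N) · (N/e)^N,
  (9N)! ~ sqrt(2π·9N) · (9N/e)^(9N).
The exponential factors combine to (10N)^(10N) / (N^N · (9N)^(9N)) = 10^(10N)/9^(9N) = (10^10/9^9)^N = (10000000000/387420489)^N.
The square-root prefactors combine to sqrt(2π·10N) / (sqrt(2π N)·sqrt(2π·9N)) = sqrt(10 / (2π·9·N)) = sqrt(5/(9π·13n)).
Substituting N = 13n: C(130n, 13n) ~ (10000000000/387420489)^(13n) · sqrt(5/(9π·13n)).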